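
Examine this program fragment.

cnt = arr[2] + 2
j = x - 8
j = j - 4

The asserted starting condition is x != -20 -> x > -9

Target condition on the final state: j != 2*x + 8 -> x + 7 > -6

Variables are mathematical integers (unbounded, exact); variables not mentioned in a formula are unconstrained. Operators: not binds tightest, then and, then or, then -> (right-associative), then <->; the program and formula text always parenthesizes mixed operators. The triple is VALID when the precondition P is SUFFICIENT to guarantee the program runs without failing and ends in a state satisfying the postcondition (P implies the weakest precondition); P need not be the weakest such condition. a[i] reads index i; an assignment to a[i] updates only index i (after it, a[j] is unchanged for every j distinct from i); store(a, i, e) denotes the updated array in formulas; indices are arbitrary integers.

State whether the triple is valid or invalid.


Working backward. After the program, the postcondition j != 2*x + 8 -> x + 7 > -6 must hold; in canonical form it is j != 2*x + 8 -> x > -13.
Before j := j - 4: j != 2*x + 12 -> x > -13
Before j := x - 8: x != -20 -> x > -13
Before cnt := arr[2] + 2: x != -20 -> x > -13
The weakest precondition is x != -20 -> x > -13.
Check whether x != -20 -> x > -9 implies it.
Every state satisfying the precondition satisfies the weakest precondition: the implication holds.
Answer: valid


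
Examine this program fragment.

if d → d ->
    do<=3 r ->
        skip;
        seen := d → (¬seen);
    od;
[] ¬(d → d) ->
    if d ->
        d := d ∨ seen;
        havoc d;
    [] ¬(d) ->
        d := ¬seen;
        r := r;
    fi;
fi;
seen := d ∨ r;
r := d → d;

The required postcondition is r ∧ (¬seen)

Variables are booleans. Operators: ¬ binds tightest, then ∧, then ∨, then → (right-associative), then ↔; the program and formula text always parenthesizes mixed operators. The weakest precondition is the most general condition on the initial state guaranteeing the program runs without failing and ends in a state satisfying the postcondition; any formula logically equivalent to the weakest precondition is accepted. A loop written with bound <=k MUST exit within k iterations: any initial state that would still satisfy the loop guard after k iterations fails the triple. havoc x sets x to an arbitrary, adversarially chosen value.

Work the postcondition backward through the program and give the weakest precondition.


Working backward. After the program, r ∧ (¬seen) must hold.
Before r := d → d: ¬seen
Before seen := d ∨ r: ¬(d ∨ r)
Then branch requires (r → ((r → ((r → ((¬r) ∧ (¬(d ∨ r)))) ∧ ((¬r) → (¬(d ∨ r))))) ∧ ((¬r) → (¬(d ∨ r))))) ∧ ((¬r) → (¬(d ∨ r))); else branch requires (¬d) ∧ ((¬d) → (¬((¬seen) ∨ r))).
Before the if: (r → ((r → ((r → ((¬r) ∧ (¬(d ∨ r)))) ∧ ((¬r) → (¬(d ∨ r))))) ∧ ((¬r) → (¬(d ∨ r))))) ∧ ((¬r) → (¬(d ∨ r)))
Answer: WP = (r → ((r → ((r → ((¬r) ∧ (¬(d ∨ r)))) ∧ ((¬r) → (¬(d ∨ r))))) ∧ ((¬r) → (¬(d ∨ r))))) ∧ ((¬r) → (¬(d ∨ r)))


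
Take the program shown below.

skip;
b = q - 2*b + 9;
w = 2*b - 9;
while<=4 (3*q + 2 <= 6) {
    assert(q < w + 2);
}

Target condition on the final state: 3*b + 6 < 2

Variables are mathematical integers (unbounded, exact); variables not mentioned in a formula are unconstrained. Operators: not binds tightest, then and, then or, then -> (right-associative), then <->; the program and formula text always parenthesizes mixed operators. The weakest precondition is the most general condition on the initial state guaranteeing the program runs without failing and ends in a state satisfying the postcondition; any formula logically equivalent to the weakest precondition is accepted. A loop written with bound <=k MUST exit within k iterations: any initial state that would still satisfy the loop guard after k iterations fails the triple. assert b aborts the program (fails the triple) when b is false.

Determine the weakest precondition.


Working backward. After the program, the postcondition 3*b + 6 < 2 must hold; in canonical form it is 3*b < -4.
Before the loop (bound <=4), unroll the exhaustion recursion (WP_0 = exit-now case; WP_j = one more guarded iteration, up to j = 4):
  WP_0: (not (3*q <= 4)) and 3*b < -4
  WP_1: (3*q <= 4 -> (q < w + 2 and (not (3*q <= 4)) and 3*b < -4)) and ((not (3*q <= 4)) -> 3*b < -4)
  WP_2: (3*q <= 4 -> (q < w + 2 and (3*q <= 4 -> (q < w + 2 and (not (3*q <= 4)) and 3*b < -4)) and ((not (3*q <= 4)) -> 3*b < -4))) and ((not (3*q <= 4)) -> 3*b < -4)
  WP_3: (3*q <= 4 -> (q < w + 2 and (3*q <= 4 -> (q < w + 2 and (3*q <= 4 -> (q < w + 2 and (not (3*q <= 4)) and 3*b < -4)) and ((not (3*q <= 4)) -> 3*b < -4))) and ((not (3*q <= 4)) -> 3*b < -4))) and ((not (3*q <= 4)) -> 3*b < -4)
  WP_4: (3*q <= 4 -> (q < w + 2 and (3*q <= 4 -> (q < w + 2 and (3*q <= 4 -> (q < w + 2 and (3*q <= 4 -> (q < w + 2 and (not (3*q <= 4)) and 3*b < -4)) and ((not (3*q <= 4)) -> 3*b < -4))) and ((not (3*q <= 4)) -> 3*b < -4))) and ((not (3*q <= 4)) -> 3*b < -4))) and ((not (3*q <= 4)) -> 3*b < -4)
So before the loop: (3*q <= 4 -> (q < w + 2 and (3*q <= 4 -> (q < w + 2 and (3*q <= 4 -> (q < w + 2 and (3*q <= 4 -> (q < w + 2 and (not (3*q <= 4)) and 3*b < -4)) and ((not (3*q <= 4)) -> 3*b < -4))) and ((not (3*q <= 4)) -> 3*b < -4))) and ((not (3*q <= 4)) -> 3*b < -4))) and ((not (3*q <= 4)) -> 3*b < -4)
Before w := 2*b - 9: (3*q <= 4 -> (q < 2*b - 7 and (3*q <= 4 -> (q < 2*b - 7 and (3*q <= 4 -> (q < 2*b - 7 and (3*q <= 4 -> (q < 2*b - 7 and (not (3*q <= 4)) and 3*b < -4)) and ((not (3*q <= 4)) -> 3*b < -4))) and ((not (3*q <= 4)) -> 3*b < -4))) and ((not (3*q <= 4)) -> 3*b < -4))) and ((not (3*q <= 4)) -> 3*b < -4)
Before b := q - 2*b + 9: (3*q <= 4 -> (4*b < q + 11 and (3*q <= 4 -> (4*b < q + 11 and (3*q <= 4 -> (4*b < q + 11 and (3*q <= 4 -> (4*b < q + 11 and (not (3*q <= 4)) and 3*q < 6*b - 31)) and ((not (3*q <= 4)) -> 3*q < 6*b - 31))) and ((not (3*q <= 4)) -> 3*q < 6*b - 31))) and ((not (3*q <= 4)) -> 3*q < 6*b - 31))) and ((not (3*q <= 4)) -> 3*q < 6*b - 31)
Before skip: (3*q <= 4 -> (4*b < q + 11 and (3*q <= 4 -> (4*b < q + 11 and (3*q <= 4 -> (4*b < q + 11 and (3*q <= 4 -> (4*b < q + 11 and (not (3*q <= 4)) and 3*q < 6*b - 31)) and ((not (3*q <= 4)) -> 3*q < 6*b - 31))) and ((not (3*q <= 4)) -> 3*q < 6*b - 31))) and ((not (3*q <= 4)) -> 3*q < 6*b - 31))) and ((not (3*q <= 4)) -> 3*q < 6*b - 31)
Answer: WP = (3*q <= 4 -> (4*b < q + 11 and (3*q <= 4 -> (4*b < q + 11 and (3*q <= 4 -> (4*b < q + 11 and (3*q <= 4 -> (4*b < q + 11 and (not (3*q <= 4)) and 3*q < 6*b - 31)) and ((not (3*q <= 4)) -> 3*q < 6*b - 31))) and ((not (3*q <= 4)) -> 3*q < 6*b - 31))) and ((not (3*q <= 4)) -> 3*q < 6*b - 31))) and ((not (3*q <= 4)) -> 3*q < 6*b - 31)


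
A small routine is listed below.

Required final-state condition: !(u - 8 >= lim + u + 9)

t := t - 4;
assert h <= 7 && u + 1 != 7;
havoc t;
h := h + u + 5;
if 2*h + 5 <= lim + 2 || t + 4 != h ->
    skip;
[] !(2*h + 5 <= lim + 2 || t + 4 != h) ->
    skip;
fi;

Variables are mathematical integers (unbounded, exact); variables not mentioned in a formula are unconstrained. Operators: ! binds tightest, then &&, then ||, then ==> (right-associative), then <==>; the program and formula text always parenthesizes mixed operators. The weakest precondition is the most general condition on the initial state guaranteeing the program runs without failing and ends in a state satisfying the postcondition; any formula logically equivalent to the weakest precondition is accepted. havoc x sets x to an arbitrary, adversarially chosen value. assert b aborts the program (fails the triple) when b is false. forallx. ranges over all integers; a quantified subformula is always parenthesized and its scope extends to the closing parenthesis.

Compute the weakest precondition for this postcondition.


Working backward. After the program, the postcondition !(u - 8 >= lim + u + 9) must hold; in canonical form it is !(lim <= -17).
Then branch requires !(lim <= -17); else branch requires !(lim <= -17).
Before the if: ((2*h <= lim - 3 || t != h - 4) ==> (!(lim <= -17))) && ((!(2*h <= lim - 3 || t != h - 4)) ==> (!(lim <= -17)))
Before h := h + u + 5: ((2*h + 2*u <= lim - 13 || t != h + u + 1) ==> (!(lim <= -17))) && ((!(2*h + 2*u <= lim - 13 || t != h + u + 1)) ==> (!(lim <= -17)))
Before havoc t: forall t_1. (((2*h + 2*u <= lim - 13 || t_1 != h + u + 1) ==> (!(lim <= -17))) && ((!(2*h + 2*u <= lim - 13 || t_1 != h + u + 1)) ==> (!(lim <= -17))))
Before assert h <= 7 && u + 1 != 7: h <= 7 && u != 6 && (forall t_1. (((2*h + 2*u <= lim - 13 || t_1 != h + u + 1) ==> (!(lim <= -17))) && ((!(2*h + 2*u <= lim - 13 || t_1 != h + u + 1)) ==> (!(lim <= -17)))))
Before t := t - 4: h <= 7 && u != 6 && (forall t_1. (((2*h + 2*u <= lim - 13 || t_1 != h + u + 1) ==> (!(lim <= -17))) && ((!(2*h + 2*u <= lim - 13 || t_1 != h + u + 1)) ==> (!(lim <= -17)))))
Answer: WP = h <= 7 && u != 6 && (forall t_1. (((2*h + 2*u <= lim - 13 || t_1 != h + u + 1) ==> (!(lim <= -17))) && ((!(2*h + 2*u <= lim - 13 || t_1 != h + u + 1)) ==> (!(lim <= -17)))))


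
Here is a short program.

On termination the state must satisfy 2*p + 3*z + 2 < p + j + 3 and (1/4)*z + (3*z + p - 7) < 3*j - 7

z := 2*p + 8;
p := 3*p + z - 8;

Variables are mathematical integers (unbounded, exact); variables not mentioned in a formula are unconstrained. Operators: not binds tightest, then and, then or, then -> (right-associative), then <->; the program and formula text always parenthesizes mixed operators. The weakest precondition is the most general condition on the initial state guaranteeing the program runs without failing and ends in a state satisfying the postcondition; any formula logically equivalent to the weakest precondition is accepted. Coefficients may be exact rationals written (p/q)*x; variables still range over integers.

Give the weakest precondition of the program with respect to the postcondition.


Working backward. After the program, the postcondition 2*p + 3*z + 2 < p + j + 3 and (1/4)*z + (3*z + p - 7) < 3*j - 7 must hold; in canonical form it is p + 3*z < j + 1 and p + (13/4)*z < 3*j.
Before p := 3*p + z - 8: 3*p + 4*z < j + 9 and 3*p + (17/4)*z < 3*j + 8
Before z := 2*p + 8: 11*p < j - 23 and (23/2)*p < 3*j - 26
Answer: WP = 11*p < j - 23 and (23/2)*p < 3*j - 26


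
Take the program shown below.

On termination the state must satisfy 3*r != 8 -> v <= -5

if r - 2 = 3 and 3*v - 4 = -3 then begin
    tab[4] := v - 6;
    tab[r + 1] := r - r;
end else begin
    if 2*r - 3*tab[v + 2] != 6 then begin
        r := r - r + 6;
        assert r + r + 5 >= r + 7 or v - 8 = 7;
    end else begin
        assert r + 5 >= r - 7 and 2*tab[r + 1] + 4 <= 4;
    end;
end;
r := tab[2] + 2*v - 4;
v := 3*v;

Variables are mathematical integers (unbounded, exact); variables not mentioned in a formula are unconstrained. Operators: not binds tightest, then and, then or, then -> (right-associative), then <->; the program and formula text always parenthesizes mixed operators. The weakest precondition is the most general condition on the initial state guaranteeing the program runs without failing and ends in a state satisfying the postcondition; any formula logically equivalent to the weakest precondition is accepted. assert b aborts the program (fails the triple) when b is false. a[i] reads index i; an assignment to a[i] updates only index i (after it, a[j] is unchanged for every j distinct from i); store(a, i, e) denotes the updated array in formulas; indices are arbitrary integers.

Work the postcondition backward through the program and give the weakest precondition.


Working backward. After the program, 3*r != 8 -> v <= -5 must hold.
Before v := 3*v: 3*r != 8 -> 3*v <= -5
Before r := tab[2] + 2*v - 4: 3*tab[2] + 6*v != 20 -> 3*v <= -5
Then branch requires 3*store(store(tab, 4, v - 6), r + 1, 0)[2] + 6*v != 20 -> 3*v <= -5; else branch requires (2*r != 3*tab[v + 2] + 6 -> (3*tab[2] + 6*v != 20 -> 3*v <= -5)) and ((not (2*r != 3*tab[v + 2] + 6)) -> (2*tab[r + 1] <= 0 and (3*tab[2] + 6*v != 20 -> 3*v <= -5))).
Before the if: ((r = 5 and 3*v = 1) -> (3*store(store(tab, 4, v - 6), r + 1, 0)[2] + 6*v != 20 -> 3*v <= -5)) and ((not (r = 5 and 3*v = 1)) -> ((2*r != 3*tab[v + 2] + 6 -> (3*tab[2] + 6*v != 20 -> 3*v <= -5)) and ((not (2*r != 3*tab[v + 2] + 6)) -> (2*tab[r + 1] <= 0 and (3*tab[2] + 6*v != 20 -> 3*v <= -5)))))
Answer: WP = ((r = 5 and 3*v = 1) -> (3*store(store(tab, 4, v - 6), r + 1, 0)[2] + 6*v != 20 -> 3*v <= -5)) and ((not (r = 5 and 3*v = 1)) -> ((2*r != 3*tab[v + 2] + 6 -> (3*tab[2] + 6*v != 20 -> 3*v <= -5)) and ((not (2*r != 3*tab[v + 2] + 6)) -> (2*tab[r + 1] <= 0 and (3*tab[2] + 6*v != 20 -> 3*v <= -5)))))


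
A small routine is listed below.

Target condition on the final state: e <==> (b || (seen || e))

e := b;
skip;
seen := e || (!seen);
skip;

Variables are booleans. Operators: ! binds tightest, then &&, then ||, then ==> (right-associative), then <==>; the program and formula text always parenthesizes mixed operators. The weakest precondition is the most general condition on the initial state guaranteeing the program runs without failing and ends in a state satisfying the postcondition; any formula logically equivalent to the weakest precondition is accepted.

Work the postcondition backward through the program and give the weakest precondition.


Working backward. After the program, the postcondition e <==> (b || (seen || e)) must hold; in canonical form it is e <==> (b || seen || e).
Before skip: e <==> (b || seen || e)
Before seen := e || (!seen): e <==> (b || e || (!seen))
Before skip: e <==> (b || e || (!seen))
Before e := b: b <==> (b || (!seen))
Answer: WP = b <==> (b || (!seen))


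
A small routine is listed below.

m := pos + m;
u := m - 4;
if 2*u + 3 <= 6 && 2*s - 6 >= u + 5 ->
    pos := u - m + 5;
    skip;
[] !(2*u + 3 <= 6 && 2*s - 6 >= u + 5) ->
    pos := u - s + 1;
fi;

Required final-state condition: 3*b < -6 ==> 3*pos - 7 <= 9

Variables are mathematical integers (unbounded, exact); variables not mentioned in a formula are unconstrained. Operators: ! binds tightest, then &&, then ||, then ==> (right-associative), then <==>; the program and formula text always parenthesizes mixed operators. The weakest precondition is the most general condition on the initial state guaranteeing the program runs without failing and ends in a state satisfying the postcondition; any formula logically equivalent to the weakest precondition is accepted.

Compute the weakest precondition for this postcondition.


Working backward. After the program, the postcondition 3*b < -6 ==> 3*pos - 7 <= 9 must hold; in canonical form it is 3*b < -6 ==> 3*pos <= 16.
Then branch requires 3*b < -6 ==> 3*u <= 3*m + 1; else branch requires 3*b < -6 ==> 3*u <= 3*s + 13.
Before the if: ((2*u <= 3 && 2*s >= u + 11) ==> (3*b < -6 ==> 3*u <= 3*m + 1)) && ((!(2*u <= 3 && 2*s >= u + 11)) ==> (3*b < -6 ==> 3*u <= 3*s + 13))
Before u := m - 4: (!(2*m <= 11 && 2*s >= m + 7)) ==> (3*b < -6 ==> 3*m <= 3*s + 25)
Before m := pos + m: (!(2*m + 2*pos <= 11 && 2*s >= m + pos + 7)) ==> (3*b < -6 ==> 3*m + 3*pos <= 3*s + 25)
Answer: WP = (!(2*m + 2*pos <= 11 && 2*s >= m + pos + 7)) ==> (3*b < -6 ==> 3*m + 3*pos <= 3*s + 25)


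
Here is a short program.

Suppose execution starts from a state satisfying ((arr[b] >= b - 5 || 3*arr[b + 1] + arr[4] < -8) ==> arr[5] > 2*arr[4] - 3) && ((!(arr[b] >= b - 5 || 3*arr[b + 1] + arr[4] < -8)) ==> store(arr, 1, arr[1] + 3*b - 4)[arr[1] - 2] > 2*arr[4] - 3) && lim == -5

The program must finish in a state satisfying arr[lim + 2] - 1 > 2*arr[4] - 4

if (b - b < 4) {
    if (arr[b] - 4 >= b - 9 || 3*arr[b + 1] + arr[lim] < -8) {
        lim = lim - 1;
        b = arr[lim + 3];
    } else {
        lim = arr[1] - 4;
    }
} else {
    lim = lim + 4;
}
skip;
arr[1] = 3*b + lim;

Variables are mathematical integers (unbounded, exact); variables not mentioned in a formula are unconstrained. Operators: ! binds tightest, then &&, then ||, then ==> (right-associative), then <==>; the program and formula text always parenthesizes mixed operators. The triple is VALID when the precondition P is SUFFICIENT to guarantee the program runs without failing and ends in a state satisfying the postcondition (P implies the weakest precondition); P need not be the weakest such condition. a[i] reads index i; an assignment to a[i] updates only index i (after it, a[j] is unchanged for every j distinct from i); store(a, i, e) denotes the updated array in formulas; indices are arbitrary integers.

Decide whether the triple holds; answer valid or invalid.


Working backward. After the program, the postcondition arr[lim + 2] - 1 > 2*arr[4] - 4 must hold; in canonical form it is arr[lim + 2] > 2*arr[4] - 3.
Before arr[1] := 3*b + lim: store(arr, 1, 3*b + lim)[lim + 2] > 2*arr[4] - 3
Before skip: store(arr, 1, 3*b + lim)[lim + 2] > 2*arr[4] - 3
Then branch requires ((arr[b] >= b - 5 || 3*arr[b + 1] + arr[lim] < -8) ==> store(arr, 1, 3*arr[lim + 2] + lim - 1)[lim + 1] > 2*arr[4] - 3) && ((!(arr[b] >= b - 5 || 3*arr[b + 1] + arr[lim] < -8)) ==> store(arr, 1, arr[1] + 3*b - 4)[arr[1] - 2] > 2*arr[4] - 3); else branch requires store(arr, 1, 3*b + lim + 4)[lim + 6] > 2*arr[4] - 3.
Before the if: ((arr[b] >= b - 5 || 3*arr[b + 1] + arr[lim] < -8) ==> store(arr, 1, 3*arr[lim + 2] + lim - 1)[lim + 1] > 2*arr[4] - 3) && ((!(arr[b] >= b - 5 || 3*arr[b + 1] + arr[lim] < -8)) ==> store(arr, 1, arr[1] + 3*b - 4)[arr[1] - 2] > 2*arr[4] - 3)
The weakest precondition is ((arr[b] >= b - 5 || 3*arr[b + 1] + arr[lim] < -8) ==> store(arr, 1, 3*arr[lim + 2] + lim - 1)[lim + 1] > 2*arr[4] - 3) && ((!(arr[b] >= b - 5 || 3*arr[b + 1] + arr[lim] < -8)) ==> store(arr, 1, arr[1] + 3*b - 4)[arr[1] - 2] > 2*arr[4] - 3).
Check whether ((arr[b] >= b - 5 || 3*arr[b + 1] + arr[4] < -8) ==> arr[5] > 2*arr[4] - 3) && ((!(arr[b] >= b - 5 || 3*arr[b + 1] + arr[4] < -8)) ==> store(arr, 1, arr[1] + 3*b - 4)[arr[1] - 2] > 2*arr[4] - 3) && lim == -5 implies it.
Countermodel: at the initial state arr = {[-6518] = -42243, [-5] = -21119, [-4] = 2, [-3] = 2, [1] = -6516, [4] = -21120, [5] = 0, [15521] = 15515, [15522] = 7037, elsewhere 2}, b = 15521, lim = -5, the precondition holds but the weakest precondition fails.
Answer: invalid


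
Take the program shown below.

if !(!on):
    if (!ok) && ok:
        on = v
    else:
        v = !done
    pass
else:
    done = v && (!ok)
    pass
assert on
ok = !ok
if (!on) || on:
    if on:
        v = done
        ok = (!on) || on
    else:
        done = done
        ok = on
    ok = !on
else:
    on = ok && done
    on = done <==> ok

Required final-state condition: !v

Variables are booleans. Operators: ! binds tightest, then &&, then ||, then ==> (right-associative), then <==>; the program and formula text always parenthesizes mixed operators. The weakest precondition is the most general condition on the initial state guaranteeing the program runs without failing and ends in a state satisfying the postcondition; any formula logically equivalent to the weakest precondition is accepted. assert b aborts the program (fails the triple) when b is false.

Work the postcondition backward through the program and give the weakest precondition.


Working backward. After the program, !v must hold.
Then branch requires (on ==> (!done)) && ((!on) ==> (!v)); else branch requires !v.
Before the if: (on ==> (!done)) && ((!on) ==> (!v))
Before ok := !ok: (on ==> (!done)) && ((!on) ==> (!v))
Before assert on: on && (on ==> (!done)) && ((!on) ==> (!v))
Then branch requires on && (on ==> (!done)) && ((!on) ==> done); else branch requires on && (on ==> (!(v && (!ok)))) && ((!on) ==> (!v)).
Before the if: (on ==> (on && (on ==> (!done)) && ((!on) ==> done))) && ((!on) ==> (on && (on ==> (!(v && (!ok)))) && ((!on) ==> (!v))))
Answer: WP = (on ==> (on && (on ==> (!done)) && ((!on) ==> done))) && ((!on) ==> (on && (on ==> (!(v && (!ok)))) && ((!on) ==> (!v))))


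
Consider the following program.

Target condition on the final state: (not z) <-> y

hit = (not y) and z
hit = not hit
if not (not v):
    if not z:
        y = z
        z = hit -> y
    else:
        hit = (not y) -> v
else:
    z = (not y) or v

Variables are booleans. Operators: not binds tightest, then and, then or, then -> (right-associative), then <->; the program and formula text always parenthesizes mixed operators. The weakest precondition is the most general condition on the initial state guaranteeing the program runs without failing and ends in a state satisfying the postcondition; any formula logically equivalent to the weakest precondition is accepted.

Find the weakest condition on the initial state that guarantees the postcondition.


Working backward. After the program, (not z) <-> y must hold.
Then branch requires ((not z) -> ((not (hit -> z)) <-> z)) and (z -> ((not z) <-> y)); else branch requires (not ((not y) or v)) <-> y.
Before the if: (v -> (((not z) -> ((not (hit -> z)) <-> z)) and (z -> ((not z) <-> y)))) and ((not v) -> ((not ((not y) or v)) <-> y))
Before hit := not hit: (v -> (((not z) -> ((not ((not hit) -> z)) <-> z)) and (z -> ((not z) <-> y)))) and ((not v) -> ((not ((not y) or v)) <-> y))
Before hit := (not y) and z: (v -> (((not z) -> ((not ((not ((not y) and z)) -> z)) <-> z)) and (z -> ((not z) <-> y)))) and ((not v) -> ((not ((not y) or v)) <-> y))
Answer: WP = (v -> (((not z) -> ((not ((not ((not y) and z)) -> z)) <-> z)) and (z -> ((not z) <-> y)))) and ((not v) -> ((not ((not y) or v)) <-> y))


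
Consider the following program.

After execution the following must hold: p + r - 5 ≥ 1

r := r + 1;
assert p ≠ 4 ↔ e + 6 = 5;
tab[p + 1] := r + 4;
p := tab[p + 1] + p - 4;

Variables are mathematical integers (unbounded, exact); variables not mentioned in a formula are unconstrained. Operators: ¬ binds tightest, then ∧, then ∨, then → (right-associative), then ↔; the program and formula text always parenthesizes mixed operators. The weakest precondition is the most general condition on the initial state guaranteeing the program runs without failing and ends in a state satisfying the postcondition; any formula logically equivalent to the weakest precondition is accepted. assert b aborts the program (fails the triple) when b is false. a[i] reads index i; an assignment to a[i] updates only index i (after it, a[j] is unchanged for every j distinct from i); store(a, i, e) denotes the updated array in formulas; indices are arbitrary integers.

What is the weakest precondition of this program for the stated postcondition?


Working backward. After the program, the postcondition p + r - 5 ≥ 1 must hold; in canonical form it is p + r ≥ 6.
Before p := tab[p + 1] + p - 4: tab[p + 1] + p + r ≥ 10
Before tab[p + 1] := r + 4: store(tab, p + 1, r + 4)[p + 1] + p + r ≥ 10
Before assert p ≠ 4 ↔ e + 6 = 5: (p ≠ 4 ↔ e = -1) ∧ store(tab, p + 1, r + 4)[p + 1] + p + r ≥ 10
Before r := r + 1: (p ≠ 4 ↔ e = -1) ∧ store(tab, p + 1, r + 5)[p + 1] + p + r ≥ 9
Answer: WP = (p ≠ 4 ↔ e = -1) ∧ store(tab, p + 1, r + 5)[p + 1] + p + r ≥ 9


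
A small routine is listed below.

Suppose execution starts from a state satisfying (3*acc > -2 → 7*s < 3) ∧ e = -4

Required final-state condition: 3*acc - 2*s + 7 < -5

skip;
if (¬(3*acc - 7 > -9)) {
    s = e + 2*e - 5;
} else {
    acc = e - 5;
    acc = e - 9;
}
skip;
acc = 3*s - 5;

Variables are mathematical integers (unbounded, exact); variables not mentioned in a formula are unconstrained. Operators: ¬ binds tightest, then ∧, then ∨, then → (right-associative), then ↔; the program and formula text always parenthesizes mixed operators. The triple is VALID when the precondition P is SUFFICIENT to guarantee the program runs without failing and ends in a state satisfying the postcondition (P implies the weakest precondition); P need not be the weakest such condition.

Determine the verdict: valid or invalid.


Working backward. After the program, the postcondition 3*acc - 2*s + 7 < -5 must hold; in canonical form it is 3*acc < 2*s - 12.
Before acc := 3*s - 5: 7*s < 3
Before skip: 7*s < 3
Then branch requires 21*e < 38; else branch requires 7*s < 3.
Before the if: ((¬(3*acc > -2)) → 21*e < 38) ∧ (3*acc > -2 → 7*s < 3)
Before skip: ((¬(3*acc > -2)) → 21*e < 38) ∧ (3*acc > -2 → 7*s < 3)
The weakest precondition is ((¬(3*acc > -2)) → 21*e < 38) ∧ (3*acc > -2 → 7*s < 3).
Check whether (3*acc > -2 → 7*s < 3) ∧ e = -4 implies it.
Every state satisfying the precondition satisfies the weakest precondition: the implication holds.
Answer: valid


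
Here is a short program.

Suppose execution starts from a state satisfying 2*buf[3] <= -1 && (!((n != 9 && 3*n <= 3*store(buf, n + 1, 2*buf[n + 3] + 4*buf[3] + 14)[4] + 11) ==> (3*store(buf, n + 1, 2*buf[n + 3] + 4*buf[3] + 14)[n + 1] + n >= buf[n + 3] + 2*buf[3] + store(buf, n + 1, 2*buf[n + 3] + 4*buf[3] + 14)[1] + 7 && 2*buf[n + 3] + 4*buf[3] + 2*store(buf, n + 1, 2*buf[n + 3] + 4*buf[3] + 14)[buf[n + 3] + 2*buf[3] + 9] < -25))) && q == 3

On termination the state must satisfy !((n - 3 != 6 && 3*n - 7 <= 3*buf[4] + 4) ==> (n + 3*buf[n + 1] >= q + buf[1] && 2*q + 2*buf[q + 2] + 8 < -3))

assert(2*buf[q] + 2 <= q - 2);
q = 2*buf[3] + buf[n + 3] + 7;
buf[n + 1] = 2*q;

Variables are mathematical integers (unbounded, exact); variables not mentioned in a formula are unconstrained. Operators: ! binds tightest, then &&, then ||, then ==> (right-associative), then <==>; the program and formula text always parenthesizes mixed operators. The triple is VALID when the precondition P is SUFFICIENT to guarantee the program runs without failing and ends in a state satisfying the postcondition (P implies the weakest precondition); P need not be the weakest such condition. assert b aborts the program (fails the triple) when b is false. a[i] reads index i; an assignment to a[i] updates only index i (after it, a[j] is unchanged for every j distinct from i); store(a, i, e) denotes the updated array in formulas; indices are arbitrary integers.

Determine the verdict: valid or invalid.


Working backward. After the program, the postcondition !((n - 3 != 6 && 3*n - 7 <= 3*buf[4] + 4) ==> (n + 3*buf[n + 1] >= q + buf[1] && 2*q + 2*buf[q + 2] + 8 < -3)) must hold; in canonical form it is !((n != 9 && 3*n <= 3*buf[4] + 11) ==> (3*buf[n + 1] + n >= buf[1] + q && 2*buf[q + 2] + 2*q < -11)).
Before buf[n + 1] := 2*q: !((n != 9 && 3*n <= 3*store(buf, n + 1, 2*q)[4] + 11) ==> (3*store(buf, n + 1, 2*q)[n + 1] + n >= store(buf, n + 1, 2*q)[1] + q && 2*store(buf, n + 1, 2*q)[q + 2] + 2*q < -11))
Before q := 2*buf[3] + buf[n + 3] + 7: !((n != 9 && 3*n <= 3*store(buf, n + 1, 2*buf[n + 3] + 4*buf[3] + 14)[4] + 11) ==> (3*store(buf, n + 1, 2*buf[n + 3] + 4*buf[3] + 14)[n + 1] + n >= buf[n + 3] + 2*buf[3] + store(buf, n + 1, 2*buf[n + 3] + 4*buf[3] + 14)[1] + 7 && 2*buf[n + 3] + 4*buf[3] + 2*store(buf, n + 1, 2*buf[n + 3] + 4*buf[3] + 14)[buf[n + 3] + 2*buf[3] + 9] < -25))
Before assert 2*buf[q] + 2 <= q - 2: 2*buf[q] <= q - 4 && (!((n != 9 && 3*n <= 3*store(buf, n + 1, 2*buf[n + 3] + 4*buf[3] + 14)[4] + 11) ==> (3*store(buf, n + 1, 2*buf[n + 3] + 4*buf[3] + 14)[n + 1] + n >= buf[n + 3] + 2*buf[3] + store(buf, n + 1, 2*buf[n + 3] + 4*buf[3] + 14)[1] + 7 && 2*buf[n + 3] + 4*buf[3] + 2*store(buf, n + 1, 2*buf[n + 3] + 4*buf[3] + 14)[buf[n + 3] + 2*buf[3] + 9] < -25)))
The weakest precondition is 2*buf[q] <= q - 4 && (!((n != 9 && 3*n <= 3*store(buf, n + 1, 2*buf[n + 3] + 4*buf[3] + 14)[4] + 11) ==> (3*store(buf, n + 1, 2*buf[n + 3] + 4*buf[3] + 14)[n + 1] + n >= buf[n + 3] + 2*buf[3] + store(buf, n + 1, 2*buf[n + 3] + 4*buf[3] + 14)[1] + 7 && 2*buf[n + 3] + 4*buf[3] + 2*store(buf, n + 1, 2*buf[n + 3] + 4*buf[3] + 14)[buf[n + 3] + 2*buf[3] + 9] < -25))).
Check whether 2*buf[3] <= -1 && (!((n != 9 && 3*n <= 3*store(buf, n + 1, 2*buf[n + 3] + 4*buf[3] + 14)[4] + 11) ==> (3*store(buf, n + 1, 2*buf[n + 3] + 4*buf[3] + 14)[n + 1] + n >= buf[n + 3] + 2*buf[3] + store(buf, n + 1, 2*buf[n + 3] + 4*buf[3] + 14)[1] + 7 && 2*buf[n + 3] + 4*buf[3] + 2*store(buf, n + 1, 2*buf[n + 3] + 4*buf[3] + 14)[buf[n + 3] + 2*buf[3] + 9] < -25))) && q == 3 implies it.
Every state satisfying the precondition satisfies the weakest precondition: the implication holds.
Answer: valid


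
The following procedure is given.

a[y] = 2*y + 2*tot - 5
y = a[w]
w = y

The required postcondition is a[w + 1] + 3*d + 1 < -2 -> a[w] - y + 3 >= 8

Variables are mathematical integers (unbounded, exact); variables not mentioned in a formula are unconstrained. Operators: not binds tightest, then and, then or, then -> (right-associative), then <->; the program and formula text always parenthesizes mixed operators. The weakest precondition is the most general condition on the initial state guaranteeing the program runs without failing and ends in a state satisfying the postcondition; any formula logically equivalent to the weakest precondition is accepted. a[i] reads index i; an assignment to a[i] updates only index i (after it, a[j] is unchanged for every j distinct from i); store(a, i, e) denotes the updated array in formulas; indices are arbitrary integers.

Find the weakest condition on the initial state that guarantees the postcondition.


Working backward. After the program, the postcondition a[w + 1] + 3*d + 1 < -2 -> a[w] - y + 3 >= 8 must hold; in canonical form it is a[w + 1] + 3*d < -3 -> a[w] >= y + 5.
Before w := y: a[y + 1] + 3*d < -3 -> a[y] >= y + 5
Before y := a[w]: a[a[w] + 1] + 3*d < -3 -> a[a[w]] >= a[w] + 5
Before a[y] := 2*y + 2*tot - 5: store(a, y, 2*tot + 2*y - 5)[store(a, y, 2*tot + 2*y - 5)[w] + 1] + 3*d < -3 -> store(a, y, 2*tot + 2*y - 5)[store(a, y, 2*tot + 2*y - 5)[w]] >= store(a, y, 2*tot + 2*y - 5)[w] + 5
Answer: WP = store(a, y, 2*tot + 2*y - 5)[store(a, y, 2*tot + 2*y - 5)[w] + 1] + 3*d < -3 -> store(a, y, 2*tot + 2*y - 5)[store(a, y, 2*tot + 2*y - 5)[w]] >= store(a, y, 2*tot + 2*y - 5)[w] + 5


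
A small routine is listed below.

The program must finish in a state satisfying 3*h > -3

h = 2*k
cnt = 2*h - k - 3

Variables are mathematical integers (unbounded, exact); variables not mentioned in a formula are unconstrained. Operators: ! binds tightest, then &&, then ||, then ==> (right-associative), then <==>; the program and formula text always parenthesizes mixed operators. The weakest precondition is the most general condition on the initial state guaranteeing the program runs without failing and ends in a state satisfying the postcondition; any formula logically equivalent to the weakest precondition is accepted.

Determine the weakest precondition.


Working backward. After the program, 3*h > -3 must hold.
Before cnt := 2*h - k - 3: 3*h > -3
Before h := 2*k: 6*k > -3
Answer: WP = 6*k > -3


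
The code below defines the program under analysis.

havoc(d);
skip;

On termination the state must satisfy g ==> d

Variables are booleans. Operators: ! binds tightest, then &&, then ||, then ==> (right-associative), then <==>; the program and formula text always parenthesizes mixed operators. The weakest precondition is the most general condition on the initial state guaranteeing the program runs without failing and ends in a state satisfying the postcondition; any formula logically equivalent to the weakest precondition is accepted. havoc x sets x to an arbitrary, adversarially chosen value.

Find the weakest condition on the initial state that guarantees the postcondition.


Working backward. After the program, g ==> d must hold.
Before skip: g ==> d
Before havoc d: !g
Answer: WP = !g


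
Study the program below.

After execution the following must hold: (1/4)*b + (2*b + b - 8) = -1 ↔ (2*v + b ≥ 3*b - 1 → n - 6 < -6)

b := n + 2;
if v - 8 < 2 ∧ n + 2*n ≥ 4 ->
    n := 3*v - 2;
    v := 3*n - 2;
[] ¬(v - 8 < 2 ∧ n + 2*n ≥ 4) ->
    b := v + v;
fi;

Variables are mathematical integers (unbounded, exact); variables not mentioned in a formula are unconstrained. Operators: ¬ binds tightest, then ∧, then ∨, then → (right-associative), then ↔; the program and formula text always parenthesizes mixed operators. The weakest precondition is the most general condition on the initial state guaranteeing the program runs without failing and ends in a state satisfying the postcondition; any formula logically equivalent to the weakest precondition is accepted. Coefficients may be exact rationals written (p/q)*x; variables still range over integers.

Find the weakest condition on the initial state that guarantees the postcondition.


Working backward. After the program, the postcondition (1/4)*b + (2*b + b - 8) = -1 ↔ (2*v + b ≥ 3*b - 1 → n - 6 < -6) must hold; in canonical form it is (13/4)*b = 7 ↔ (2*v ≥ 2*b - 1 → n < 0).
Then branch requires (13/4)*b = 7 ↔ (18*v ≥ 2*b + 15 → 3*v < 2); else branch requires (13/2)*v = 7 ↔ (2*v ≤ 1 → n < 0).
Before the if: ((v < 10 ∧ 3*n ≥ 4) → ((13/4)*b = 7 ↔ (18*v ≥ 2*b + 15 → 3*v < 2))) ∧ ((¬(v < 10 ∧ 3*n ≥ 4)) → ((13/2)*v = 7 ↔ (2*v ≤ 1 → n < 0)))
Before b := n + 2: ((v < 10 ∧ 3*n ≥ 4) → ((13/4)*n = 1/2 ↔ (18*v ≥ 2*n + 19 → 3*v < 2))) ∧ ((¬(v < 10 ∧ 3*n ≥ 4)) → ((13/2)*v = 7 ↔ (2*v ≤ 1 → n < 0)))
Answer: WP = ((v < 10 ∧ 3*n ≥ 4) → ((13/4)*n = 1/2 ↔ (18*v ≥ 2*n + 19 → 3*v < 2))) ∧ ((¬(v < 10 ∧ 3*n ≥ 4)) → ((13/2)*v = 7 ↔ (2*v ≤ 1 → n < 0)))


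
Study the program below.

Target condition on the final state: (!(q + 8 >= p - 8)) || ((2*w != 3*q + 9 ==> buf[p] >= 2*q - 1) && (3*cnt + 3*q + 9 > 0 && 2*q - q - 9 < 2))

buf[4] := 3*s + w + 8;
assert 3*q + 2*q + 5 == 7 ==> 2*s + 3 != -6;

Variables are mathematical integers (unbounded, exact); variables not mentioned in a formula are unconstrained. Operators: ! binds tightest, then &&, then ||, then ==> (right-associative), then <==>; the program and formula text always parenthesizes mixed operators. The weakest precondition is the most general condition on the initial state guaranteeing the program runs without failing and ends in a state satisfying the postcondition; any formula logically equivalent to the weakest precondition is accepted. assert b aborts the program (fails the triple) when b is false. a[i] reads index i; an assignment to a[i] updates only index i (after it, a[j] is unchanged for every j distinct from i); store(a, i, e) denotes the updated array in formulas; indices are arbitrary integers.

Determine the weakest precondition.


Working backward. After the program, the postcondition (!(q + 8 >= p - 8)) || ((2*w != 3*q + 9 ==> buf[p] >= 2*q - 1) && (3*cnt + 3*q + 9 > 0 && 2*q - q - 9 < 2)) must hold; in canonical form it is (!(q >= p - 16)) || ((2*w != 3*q + 9 ==> buf[p] >= 2*q - 1) && 3*cnt + 3*q > -9 && q < 11).
Before assert 3*q + 2*q + 5 == 7 ==> 2*s + 3 != -6: (5*q == 2 ==> 2*s != -9) && ((!(q >= p - 16)) || ((2*w != 3*q + 9 ==> buf[p] >= 2*q - 1) && 3*cnt + 3*q > -9 && q < 11))
Before buf[4] := 3*s + w + 8: (5*q == 2 ==> 2*s != -9) && ((!(q >= p - 16)) || ((2*w != 3*q + 9 ==> store(buf, 4, 3*s + w + 8)[p] >= 2*q - 1) && 3*cnt + 3*q > -9 && q < 11))
Answer: WP = (5*q == 2 ==> 2*s != -9) && ((!(q >= p - 16)) || ((2*w != 3*q + 9 ==> store(buf, 4, 3*s + w + 8)[p] >= 2*q - 1) && 3*cnt + 3*q > -9 && q < 11))


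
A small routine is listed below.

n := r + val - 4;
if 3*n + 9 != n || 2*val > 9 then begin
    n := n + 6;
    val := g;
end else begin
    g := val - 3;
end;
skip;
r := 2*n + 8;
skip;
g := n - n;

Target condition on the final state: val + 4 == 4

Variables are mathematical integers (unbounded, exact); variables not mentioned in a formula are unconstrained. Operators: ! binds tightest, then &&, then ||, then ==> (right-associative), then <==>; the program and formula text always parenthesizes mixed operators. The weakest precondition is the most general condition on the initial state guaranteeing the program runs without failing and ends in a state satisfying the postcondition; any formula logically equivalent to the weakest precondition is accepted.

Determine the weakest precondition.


Working backward. After the program, the postcondition val + 4 == 4 must hold; in canonical form it is val == 0.
Before g := n - n: val == 0
Before skip: val == 0
Before r := 2*n + 8: val == 0
Before skip: val == 0
Then branch requires g == 0; else branch requires val == 0.
Before the if: ((2*n != -9 || 2*val > 9) ==> g == 0) && ((!(2*n != -9 || 2*val > 9)) ==> val == 0)
Before n := r + val - 4: ((2*r + 2*val != -1 || 2*val > 9) ==> g == 0) && ((!(2*r + 2*val != -1 || 2*val > 9)) ==> val == 0)
Answer: WP = ((2*r + 2*val != -1 || 2*val > 9) ==> g == 0) && ((!(2*r + 2*val != -1 || 2*val > 9)) ==> val == 0)


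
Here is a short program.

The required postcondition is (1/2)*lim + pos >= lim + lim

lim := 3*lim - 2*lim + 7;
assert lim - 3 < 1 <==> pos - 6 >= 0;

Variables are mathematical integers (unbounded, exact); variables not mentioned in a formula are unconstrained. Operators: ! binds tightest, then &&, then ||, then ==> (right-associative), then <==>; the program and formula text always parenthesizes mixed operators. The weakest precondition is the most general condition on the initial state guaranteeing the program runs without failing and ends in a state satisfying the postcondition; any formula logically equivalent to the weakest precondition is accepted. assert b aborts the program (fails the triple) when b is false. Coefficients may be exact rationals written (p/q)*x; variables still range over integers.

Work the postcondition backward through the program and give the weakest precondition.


Working backward. After the program, the postcondition (1/2)*lim + pos >= lim + lim must hold; in canonical form it is pos >= (3/2)*lim.
Before assert lim - 3 < 1 <==> pos - 6 >= 0: (lim < 4 <==> pos >= 6) && pos >= (3/2)*lim
Before lim := 3*lim - 2*lim + 7: (lim < -3 <==> pos >= 6) && pos >= (3/2)*lim + 21/2
Answer: WP = (lim < -3 <==> pos >= 6) && pos >= (3/2)*lim + 21/2


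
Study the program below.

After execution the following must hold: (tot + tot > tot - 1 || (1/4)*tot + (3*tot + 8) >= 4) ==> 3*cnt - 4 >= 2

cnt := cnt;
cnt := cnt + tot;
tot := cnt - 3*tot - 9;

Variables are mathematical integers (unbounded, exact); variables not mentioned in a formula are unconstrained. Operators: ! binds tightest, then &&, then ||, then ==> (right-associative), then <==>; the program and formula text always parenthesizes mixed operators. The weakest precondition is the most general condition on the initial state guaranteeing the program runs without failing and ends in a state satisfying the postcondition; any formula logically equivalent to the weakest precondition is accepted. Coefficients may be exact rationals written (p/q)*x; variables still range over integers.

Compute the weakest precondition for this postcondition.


Working backward. After the program, the postcondition (tot + tot > tot - 1 || (1/4)*tot + (3*tot + 8) >= 4) ==> 3*cnt - 4 >= 2 must hold; in canonical form it is (tot > -1 || (13/4)*tot >= -4) ==> 3*cnt >= 6.
Before tot := cnt - 3*tot - 9: (cnt > 3*tot + 8 || (13/4)*cnt >= (39/4)*tot + 101/4) ==> 3*cnt >= 6
Before cnt := cnt + tot: (cnt > 2*tot + 8 || (13/4)*cnt >= (13/2)*tot + 101/4) ==> 3*cnt + 3*tot >= 6
Before cnt := cnt: (cnt > 2*tot + 8 || (13/4)*cnt >= (13/2)*tot + 101/4) ==> 3*cnt + 3*tot >= 6
Answer: WP = (cnt > 2*tot + 8 || (13/4)*cnt >= (13/2)*tot + 101/4) ==> 3*cnt + 3*tot >= 6


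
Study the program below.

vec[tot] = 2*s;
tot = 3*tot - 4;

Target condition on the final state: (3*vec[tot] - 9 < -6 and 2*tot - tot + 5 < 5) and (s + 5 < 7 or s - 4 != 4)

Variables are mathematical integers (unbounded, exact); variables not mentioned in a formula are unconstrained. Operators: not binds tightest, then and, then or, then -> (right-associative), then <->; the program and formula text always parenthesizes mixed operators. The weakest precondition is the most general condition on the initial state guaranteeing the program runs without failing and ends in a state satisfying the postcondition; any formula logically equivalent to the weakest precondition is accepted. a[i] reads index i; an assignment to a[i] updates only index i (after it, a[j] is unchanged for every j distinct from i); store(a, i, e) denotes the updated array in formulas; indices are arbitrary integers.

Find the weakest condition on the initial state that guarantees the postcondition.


Working backward. After the program, the postcondition (3*vec[tot] - 9 < -6 and 2*tot - tot + 5 < 5) and (s + 5 < 7 or s - 4 != 4) must hold; in canonical form it is 3*vec[tot] < 3 and tot < 0 and (s < 2 or s != 8).
Before tot := 3*tot - 4: 3*vec[3*tot - 4] < 3 and 3*tot < 4 and (s < 2 or s != 8)
Before vec[tot] := 2*s: 3*store(vec, tot, 2*s)[3*tot - 4] < 3 and 3*tot < 4 and (s < 2 or s != 8)
Answer: WP = 3*store(vec, tot, 2*s)[3*tot - 4] < 3 and 3*tot < 4 and (s < 2 or s != 8)
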